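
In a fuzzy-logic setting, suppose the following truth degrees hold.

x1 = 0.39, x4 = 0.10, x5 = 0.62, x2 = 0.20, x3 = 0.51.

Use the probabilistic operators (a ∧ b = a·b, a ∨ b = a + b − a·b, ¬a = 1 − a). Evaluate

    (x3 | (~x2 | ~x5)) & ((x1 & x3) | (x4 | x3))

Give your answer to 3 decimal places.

~x2 = 1 − 0.2000 = 0.8000
~x5 = 1 − 0.6200 = 0.3800
~x2 | ~x5 = a + b − a·b on (0.8000, 0.3800) = 0.8760
x3 | (~x2 | ~x5) = a + b − a·b on (0.5100, 0.8760) = 0.9392
x1 & x3 = a·b on (0.3900, 0.5100) = 0.1989
x4 | x3 = a + b − a·b on (0.1000, 0.5100) = 0.5590
(x1 & x3) | (x4 | x3) = a + b − a·b on (0.1989, 0.5590) = 0.6467
(x3 | (~x2 | ~x5)) & ((x1 & x3) | (x4 | x3)) = a·b on (0.9392, 0.6467) = 0.6074

0.607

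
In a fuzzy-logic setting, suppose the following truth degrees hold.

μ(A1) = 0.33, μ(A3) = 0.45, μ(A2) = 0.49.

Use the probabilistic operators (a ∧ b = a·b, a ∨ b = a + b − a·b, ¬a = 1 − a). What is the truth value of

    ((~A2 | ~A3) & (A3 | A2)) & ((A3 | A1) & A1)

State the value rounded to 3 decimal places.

0.117

~A2 = 1 − 0.4900 = 0.5100
~A3 = 1 − 0.4500 = 0.5500
~A2 | ~A3 = a + b − a·b on (0.5100, 0.5500) = 0.7795
A3 | A2 = a + b − a·b on (0.4500, 0.4900) = 0.7195
(~A2 | ~A3) & (A3 | A2) = a·b on (0.7795, 0.7195) = 0.5609
A3 | A1 = a + b − a·b on (0.4500, 0.3300) = 0.6315
(A3 | A1) & A1 = a·b on (0.6315, 0.3300) = 0.2084
((~A2 | ~A3) & (A3 | A2)) & ((A3 | A1) & A1) = a·b on (0.5609, 0.2084) = 0.1169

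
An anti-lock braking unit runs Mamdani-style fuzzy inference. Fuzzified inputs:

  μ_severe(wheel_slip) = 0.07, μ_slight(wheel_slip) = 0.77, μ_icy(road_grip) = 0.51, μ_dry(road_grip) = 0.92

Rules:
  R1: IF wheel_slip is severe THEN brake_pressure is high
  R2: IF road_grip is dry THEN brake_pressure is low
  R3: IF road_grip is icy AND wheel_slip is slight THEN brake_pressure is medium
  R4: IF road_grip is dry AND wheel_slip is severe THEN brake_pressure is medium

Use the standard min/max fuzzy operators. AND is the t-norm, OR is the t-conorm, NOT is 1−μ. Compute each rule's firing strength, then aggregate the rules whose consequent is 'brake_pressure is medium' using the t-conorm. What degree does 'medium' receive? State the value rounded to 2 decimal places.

0.51

R1: severe=0.07 → w = 0.07
R2: dry=0.92 → w = 0.92
R3: icy=0.51, slight=0.77; AND[min(a, b)] → w = 0.51
R4: dry=0.92, severe=0.07; AND[min(a, b)] → w = 0.07
Rules with consequent 'medium': {R3, R4} → strengths 0.51, 0.07
Aggregate via t-conorm [max(a, b)]: 0.51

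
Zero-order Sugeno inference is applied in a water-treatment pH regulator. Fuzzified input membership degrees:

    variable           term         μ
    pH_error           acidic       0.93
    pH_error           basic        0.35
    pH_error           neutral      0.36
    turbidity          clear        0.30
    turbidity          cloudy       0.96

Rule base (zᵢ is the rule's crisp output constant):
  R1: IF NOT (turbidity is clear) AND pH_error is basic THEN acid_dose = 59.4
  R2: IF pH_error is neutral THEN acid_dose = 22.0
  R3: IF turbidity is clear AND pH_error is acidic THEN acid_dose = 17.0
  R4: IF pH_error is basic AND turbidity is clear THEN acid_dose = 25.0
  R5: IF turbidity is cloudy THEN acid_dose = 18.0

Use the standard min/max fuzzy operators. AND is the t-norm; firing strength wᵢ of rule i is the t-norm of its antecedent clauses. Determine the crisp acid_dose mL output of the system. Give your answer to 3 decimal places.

R1 (z=59.4): ¬clear=1−0.30=0.70, basic=0.35; AND[min(a, b)] → w = 0.35
R2 (z=22.0): neutral=0.36 → w = 0.36
R3 (z=17.0): clear=0.30, acidic=0.93; AND[min(a, b)] → w = 0.30
R4 (z=25.0): basic=0.35, clear=0.30; AND[min(a, b)] → w = 0.30
R5 (z=18.0): cloudy=0.96 → w = 0.96
Weighted average = (0.35·59.4 + 0.36·22.0 + 0.30·17.0 + 0.30·25.0 + 0.96·18.0) / (0.35 + 0.36 + 0.30 + 0.30 + 0.96)
  = 58.5900 / 2.2700 = 25.811

25.811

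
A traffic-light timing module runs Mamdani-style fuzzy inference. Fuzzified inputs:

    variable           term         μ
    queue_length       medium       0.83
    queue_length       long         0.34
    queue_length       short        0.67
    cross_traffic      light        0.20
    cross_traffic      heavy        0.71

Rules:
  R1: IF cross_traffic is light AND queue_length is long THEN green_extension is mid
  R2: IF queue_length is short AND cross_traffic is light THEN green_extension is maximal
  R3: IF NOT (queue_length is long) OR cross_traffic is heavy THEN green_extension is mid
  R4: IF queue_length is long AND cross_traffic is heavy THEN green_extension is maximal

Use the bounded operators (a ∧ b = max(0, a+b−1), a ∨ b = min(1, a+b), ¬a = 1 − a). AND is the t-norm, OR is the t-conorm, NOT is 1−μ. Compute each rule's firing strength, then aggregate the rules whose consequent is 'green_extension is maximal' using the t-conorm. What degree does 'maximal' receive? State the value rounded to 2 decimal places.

R1: light=0.20, long=0.34; AND[max(0, a+b−1)] → w = 0.00
R2: short=0.67, light=0.20; AND[max(0, a+b−1)] → w = 0.00
R3: ¬long=1−0.34=0.66, heavy=0.71; OR[min(1, a+b)] → w = 1.00
R4: long=0.34, heavy=0.71; AND[max(0, a+b−1)] → w = 0.05
Rules with consequent 'maximal': {R2, R4} → strengths 0.00, 0.05
Aggregate via t-conorm [min(1, a+b)]: 0.05

0.05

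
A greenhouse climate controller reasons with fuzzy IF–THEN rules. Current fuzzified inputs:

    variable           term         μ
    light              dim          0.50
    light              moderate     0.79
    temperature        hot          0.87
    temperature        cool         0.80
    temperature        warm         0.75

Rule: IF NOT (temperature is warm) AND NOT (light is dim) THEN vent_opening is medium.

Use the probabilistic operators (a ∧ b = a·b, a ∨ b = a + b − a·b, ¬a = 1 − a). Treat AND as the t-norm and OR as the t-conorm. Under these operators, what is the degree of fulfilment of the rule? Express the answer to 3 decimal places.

firing strength: ¬warm=1−0.75=0.25, ¬dim=1−0.50=0.50; AND[a·b] → w = 0.1250

0.125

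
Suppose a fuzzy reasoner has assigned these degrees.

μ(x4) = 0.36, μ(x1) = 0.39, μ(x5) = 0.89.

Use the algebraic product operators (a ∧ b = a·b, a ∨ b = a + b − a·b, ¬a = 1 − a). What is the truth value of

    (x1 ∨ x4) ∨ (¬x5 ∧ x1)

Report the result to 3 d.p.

x1 ∨ x4 = a + b − a·b on (0.3900, 0.3600) = 0.6096
¬x5 = 1 − 0.8900 = 0.1100
¬x5 ∧ x1 = a·b on (0.1100, 0.3900) = 0.0429
(x1 ∨ x4) ∨ (¬x5 ∧ x1) = a + b − a·b on (0.6096, 0.0429) = 0.6263

0.626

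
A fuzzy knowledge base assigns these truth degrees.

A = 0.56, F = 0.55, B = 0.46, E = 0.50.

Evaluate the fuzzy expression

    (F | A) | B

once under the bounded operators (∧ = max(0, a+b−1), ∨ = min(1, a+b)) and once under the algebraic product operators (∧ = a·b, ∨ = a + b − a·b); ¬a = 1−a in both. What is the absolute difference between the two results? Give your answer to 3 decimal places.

Under bounded:
  F | A = min(1, a+b) on (0.55, 0.56) = 1.00
  (F | A) | B = min(1, a+b) on (1.00, 0.46) = 1.00
  → value = 1.0000
Under algebraic product:
  F | A = a + b − a·b on (0.5500, 0.5600) = 0.8020
  (F | A) | B = a + b − a·b on (0.8020, 0.4600) = 0.8931
  → value = 0.8931
|1.0000 − 0.8931| = 0.107

0.107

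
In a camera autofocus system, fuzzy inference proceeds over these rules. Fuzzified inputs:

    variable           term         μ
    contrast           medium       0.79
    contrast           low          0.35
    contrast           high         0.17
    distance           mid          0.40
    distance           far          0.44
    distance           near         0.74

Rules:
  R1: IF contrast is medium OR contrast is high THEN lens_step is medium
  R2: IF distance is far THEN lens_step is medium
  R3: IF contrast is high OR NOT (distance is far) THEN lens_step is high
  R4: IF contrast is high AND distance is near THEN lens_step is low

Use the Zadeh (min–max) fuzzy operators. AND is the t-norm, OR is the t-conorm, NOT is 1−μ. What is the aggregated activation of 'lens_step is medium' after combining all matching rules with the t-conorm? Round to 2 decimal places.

R1: medium=0.79, high=0.17; OR[max(a, b)] → w = 0.79
R2: far=0.44 → w = 0.44
R3: high=0.17, ¬far=1−0.44=0.56; OR[max(a, b)] → w = 0.56
R4: high=0.17, near=0.74; AND[min(a, b)] → w = 0.17
Rules with consequent 'medium': {R1, R2} → strengths 0.79, 0.44
Aggregate via t-conorm [max(a, b)]: 0.79

0.79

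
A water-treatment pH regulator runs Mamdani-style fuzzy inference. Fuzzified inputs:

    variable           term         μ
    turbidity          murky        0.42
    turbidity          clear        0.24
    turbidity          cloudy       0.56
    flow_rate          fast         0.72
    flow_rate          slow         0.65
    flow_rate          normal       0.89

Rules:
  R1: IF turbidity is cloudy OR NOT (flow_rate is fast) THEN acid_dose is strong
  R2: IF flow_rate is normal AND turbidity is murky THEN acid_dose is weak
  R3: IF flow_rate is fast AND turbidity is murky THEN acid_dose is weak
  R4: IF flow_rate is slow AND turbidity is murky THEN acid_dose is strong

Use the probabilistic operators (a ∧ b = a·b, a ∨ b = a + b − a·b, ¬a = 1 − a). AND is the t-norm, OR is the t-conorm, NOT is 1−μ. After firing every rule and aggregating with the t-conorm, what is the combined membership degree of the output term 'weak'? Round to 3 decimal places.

0.563

R1: cloudy=0.56, ¬fast=1−0.72=0.28; OR[a + b − a·b] → w = 0.6832
R2: normal=0.89, murky=0.42; AND[a·b] → w = 0.3738
R3: fast=0.72, murky=0.42; AND[a·b] → w = 0.3024
R4: slow=0.65, murky=0.42; AND[a·b] → w = 0.2730
Rules with consequent 'weak': {R2, R3} → strengths 0.3738, 0.3024
Aggregate via t-conorm [a + b − a·b]: 0.5632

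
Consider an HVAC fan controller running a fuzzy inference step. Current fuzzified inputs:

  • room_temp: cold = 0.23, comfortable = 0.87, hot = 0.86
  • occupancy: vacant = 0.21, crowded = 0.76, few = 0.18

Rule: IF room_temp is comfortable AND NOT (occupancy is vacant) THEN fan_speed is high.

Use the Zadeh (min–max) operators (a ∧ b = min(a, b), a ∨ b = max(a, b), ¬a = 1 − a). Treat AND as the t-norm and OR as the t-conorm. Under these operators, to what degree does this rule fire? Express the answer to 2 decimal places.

0.79

firing strength: comfortable=0.87, ¬vacant=1−0.21=0.79; AND[min(a, b)] → w = 0.79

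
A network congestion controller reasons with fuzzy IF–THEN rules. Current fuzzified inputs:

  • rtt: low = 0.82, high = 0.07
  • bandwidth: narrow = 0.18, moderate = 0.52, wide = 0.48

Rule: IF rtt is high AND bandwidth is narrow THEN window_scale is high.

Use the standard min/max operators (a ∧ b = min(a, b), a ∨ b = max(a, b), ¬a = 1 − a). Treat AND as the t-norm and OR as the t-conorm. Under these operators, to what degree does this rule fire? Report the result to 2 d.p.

firing strength: high=0.07, narrow=0.18; AND[min(a, b)] → w = 0.07

0.07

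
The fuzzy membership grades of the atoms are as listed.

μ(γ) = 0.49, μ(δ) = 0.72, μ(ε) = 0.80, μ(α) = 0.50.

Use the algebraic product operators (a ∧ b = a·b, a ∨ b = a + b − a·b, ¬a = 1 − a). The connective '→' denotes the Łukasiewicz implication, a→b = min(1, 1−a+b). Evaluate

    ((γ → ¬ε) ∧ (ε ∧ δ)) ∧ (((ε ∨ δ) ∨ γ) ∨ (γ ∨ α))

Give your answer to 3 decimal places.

¬ε = 1 − 0.8000 = 0.2000
γ → ¬ε  [Łukasiewicz: min(1, 1−a+b)] with a=0.4900, b=0.2000 → 0.7100
ε ∧ δ = a·b on (0.8000, 0.7200) = 0.5760
(γ → ¬ε) ∧ (ε ∧ δ) = a·b on (0.7100, 0.5760) = 0.4090
ε ∨ δ = a + b − a·b on (0.8000, 0.7200) = 0.9440
(ε ∨ δ) ∨ γ = a + b − a·b on (0.9440, 0.4900) = 0.9714
γ ∨ α = a + b − a·b on (0.4900, 0.5000) = 0.7450
((ε ∨ δ) ∨ γ) ∨ (γ ∨ α) = a + b − a·b on (0.9714, 0.7450) = 0.9927
((γ → ¬ε) ∧ (ε ∧ δ)) ∧ (((ε ∨ δ) ∨ γ) ∨ (γ ∨ α)) = a·b on (0.4090, 0.9927) = 0.4060

0.406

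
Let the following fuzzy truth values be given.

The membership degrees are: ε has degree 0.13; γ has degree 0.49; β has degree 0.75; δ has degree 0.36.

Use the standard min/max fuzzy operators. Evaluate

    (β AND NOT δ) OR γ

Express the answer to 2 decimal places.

NOT δ = 1 − 0.36 = 0.64
β AND NOT δ = min(a, b) on (0.75, 0.64) = 0.64
(β AND NOT δ) OR γ = max(a, b) on (0.64, 0.49) = 0.64

0.64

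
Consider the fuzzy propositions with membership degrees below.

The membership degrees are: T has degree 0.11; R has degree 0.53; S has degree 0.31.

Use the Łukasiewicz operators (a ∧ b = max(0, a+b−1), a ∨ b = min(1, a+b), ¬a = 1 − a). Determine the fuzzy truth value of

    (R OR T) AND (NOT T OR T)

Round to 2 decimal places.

R OR T = min(1, a+b) on (0.53, 0.11) = 0.64
NOT T = 1 − 0.11 = 0.89
NOT T OR T = min(1, a+b) on (0.89, 0.11) = 1.00
(R OR T) AND (NOT T OR T) = max(0, a+b−1) on (0.64, 1.00) = 0.64

0.64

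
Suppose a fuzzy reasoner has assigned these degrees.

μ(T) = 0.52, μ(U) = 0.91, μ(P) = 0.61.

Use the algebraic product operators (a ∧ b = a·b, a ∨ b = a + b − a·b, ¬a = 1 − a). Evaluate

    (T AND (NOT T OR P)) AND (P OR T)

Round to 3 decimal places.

0.337

NOT T = 1 − 0.5200 = 0.4800
NOT T OR P = a + b − a·b on (0.4800, 0.6100) = 0.7972
T AND (NOT T OR P) = a·b on (0.5200, 0.7972) = 0.4145
P OR T = a + b − a·b on (0.6100, 0.5200) = 0.8128
(T AND (NOT T OR P)) AND (P OR T) = a·b on (0.4145, 0.8128) = 0.3369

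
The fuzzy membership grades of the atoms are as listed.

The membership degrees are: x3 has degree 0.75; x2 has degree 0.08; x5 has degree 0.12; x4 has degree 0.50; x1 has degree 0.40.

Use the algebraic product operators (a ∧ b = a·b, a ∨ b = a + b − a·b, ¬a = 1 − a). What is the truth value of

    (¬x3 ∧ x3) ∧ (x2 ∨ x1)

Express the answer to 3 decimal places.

0.084

¬x3 = 1 − 0.7500 = 0.2500
¬x3 ∧ x3 = a·b on (0.2500, 0.7500) = 0.1875
x2 ∨ x1 = a + b − a·b on (0.0800, 0.4000) = 0.4480
(¬x3 ∧ x3) ∧ (x2 ∨ x1) = a·b on (0.1875, 0.4480) = 0.0840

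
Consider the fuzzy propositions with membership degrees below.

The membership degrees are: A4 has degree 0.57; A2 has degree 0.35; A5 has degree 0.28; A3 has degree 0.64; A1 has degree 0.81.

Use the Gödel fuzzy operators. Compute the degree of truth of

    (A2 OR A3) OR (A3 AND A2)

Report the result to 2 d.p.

A2 OR A3 = max(a, b) on (0.35, 0.64) = 0.64
A3 AND A2 = min(a, b) on (0.64, 0.35) = 0.35
(A2 OR A3) OR (A3 AND A2) = max(a, b) on (0.64, 0.35) = 0.64

0.64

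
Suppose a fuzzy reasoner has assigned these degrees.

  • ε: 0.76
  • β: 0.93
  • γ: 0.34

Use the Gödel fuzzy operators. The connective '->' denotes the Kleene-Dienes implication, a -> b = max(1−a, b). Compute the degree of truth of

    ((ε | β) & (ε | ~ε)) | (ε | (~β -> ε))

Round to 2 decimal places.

0.93

ε | β = max(a, b) on (0.76, 0.93) = 0.93
~ε = 1 − 0.76 = 0.24
ε | ~ε = max(a, b) on (0.76, 0.24) = 0.76
(ε | β) & (ε | ~ε) = min(a, b) on (0.93, 0.76) = 0.76
~β = 1 − 0.93 = 0.07
~β -> ε  [Kleene-Dienes: max(1−a, b)] with a=0.07, b=0.76 → 0.93
ε | (~β -> ε) = max(a, b) on (0.76, 0.93) = 0.93
((ε | β) & (ε | ~ε)) | (ε | (~β -> ε)) = max(a, b) on (0.76, 0.93) = 0.93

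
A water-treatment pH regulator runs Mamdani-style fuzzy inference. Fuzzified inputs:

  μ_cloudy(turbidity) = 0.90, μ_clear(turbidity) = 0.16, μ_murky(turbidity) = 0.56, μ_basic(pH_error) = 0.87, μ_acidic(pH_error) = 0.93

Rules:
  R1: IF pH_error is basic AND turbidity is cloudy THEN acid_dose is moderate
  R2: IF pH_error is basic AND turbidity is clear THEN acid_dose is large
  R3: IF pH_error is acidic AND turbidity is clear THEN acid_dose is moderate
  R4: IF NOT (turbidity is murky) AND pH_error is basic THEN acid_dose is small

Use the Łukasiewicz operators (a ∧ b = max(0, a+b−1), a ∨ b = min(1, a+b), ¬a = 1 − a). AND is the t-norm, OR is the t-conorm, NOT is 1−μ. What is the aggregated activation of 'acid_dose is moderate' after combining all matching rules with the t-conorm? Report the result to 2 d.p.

R1: basic=0.87, cloudy=0.90; AND[max(0, a+b−1)] → w = 0.77
R2: basic=0.87, clear=0.16; AND[max(0, a+b−1)] → w = 0.03
R3: acidic=0.93, clear=0.16; AND[max(0, a+b−1)] → w = 0.09
R4: ¬murky=1−0.56=0.44, basic=0.87; AND[max(0, a+b−1)] → w = 0.31
Rules with consequent 'moderate': {R1, R3} → strengths 0.77, 0.09
Aggregate via t-conorm [min(1, a+b)]: 0.86

0.86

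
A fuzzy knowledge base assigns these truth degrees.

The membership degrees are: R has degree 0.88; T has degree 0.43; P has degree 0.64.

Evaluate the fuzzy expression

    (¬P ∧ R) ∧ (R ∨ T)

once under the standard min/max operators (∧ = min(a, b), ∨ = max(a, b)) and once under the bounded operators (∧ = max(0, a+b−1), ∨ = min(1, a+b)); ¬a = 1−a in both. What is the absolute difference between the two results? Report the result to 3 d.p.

0.120

Under standard min/max:
  ¬P = 1 − 0.64 = 0.36
  ¬P ∧ R = min(a, b) on (0.36, 0.88) = 0.36
  R ∨ T = max(a, b) on (0.88, 0.43) = 0.88
  (¬P ∧ R) ∧ (R ∨ T) = min(a, b) on (0.36, 0.88) = 0.36
  → value = 0.3600
Under bounded:
  ¬P = 1 − 0.64 = 0.36
  ¬P ∧ R = max(0, a+b−1) on (0.36, 0.88) = 0.24
  R ∨ T = min(1, a+b) on (0.88, 0.43) = 1.00
  (¬P ∧ R) ∧ (R ∨ T) = max(0, a+b−1) on (0.24, 1.00) = 0.24
  → value = 0.2400
|0.3600 − 0.2400| = 0.120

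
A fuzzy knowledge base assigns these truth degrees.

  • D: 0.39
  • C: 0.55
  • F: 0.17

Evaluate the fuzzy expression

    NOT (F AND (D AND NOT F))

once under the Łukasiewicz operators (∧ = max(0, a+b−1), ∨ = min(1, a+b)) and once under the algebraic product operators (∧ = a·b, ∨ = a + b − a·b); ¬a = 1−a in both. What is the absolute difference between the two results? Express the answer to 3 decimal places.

Under Łukasiewicz:
  NOT F = 1 − 0.17 = 0.83
  D AND NOT F = max(0, a+b−1) on (0.39, 0.83) = 0.22
  F AND (D AND NOT F) = max(0, a+b−1) on (0.17, 0.22) = 0.00
  NOT (F AND (D AND NOT F)) = 1 − 0.00 = 1.00
  → value = 1.0000
Under algebraic product:
  NOT F = 1 − 0.1700 = 0.8300
  D AND NOT F = a·b on (0.3900, 0.8300) = 0.3237
  F AND (D AND NOT F) = a·b on (0.1700, 0.3237) = 0.0550
  NOT (F AND (D AND NOT F)) = 1 − 0.0550 = 0.9450
  → value = 0.9450
|1.0000 − 0.9450| = 0.055

0.055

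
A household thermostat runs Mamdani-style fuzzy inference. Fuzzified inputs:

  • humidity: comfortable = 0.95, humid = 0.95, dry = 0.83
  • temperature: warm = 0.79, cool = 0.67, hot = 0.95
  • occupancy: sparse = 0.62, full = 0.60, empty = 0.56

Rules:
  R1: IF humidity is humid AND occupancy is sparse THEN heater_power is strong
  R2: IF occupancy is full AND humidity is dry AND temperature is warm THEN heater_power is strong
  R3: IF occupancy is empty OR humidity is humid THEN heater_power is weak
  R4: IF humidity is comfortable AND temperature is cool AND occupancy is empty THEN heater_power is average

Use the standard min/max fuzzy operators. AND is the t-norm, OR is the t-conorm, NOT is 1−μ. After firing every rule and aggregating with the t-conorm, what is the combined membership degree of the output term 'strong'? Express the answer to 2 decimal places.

R1: humid=0.95, sparse=0.62; AND[min(a, b)] → w = 0.62
R2: full=0.60, dry=0.83, warm=0.79; AND[min(a, b)] → w = 0.60
R3: empty=0.56, humid=0.95; OR[max(a, b)] → w = 0.95
R4: comfortable=0.95, cool=0.67, empty=0.56; AND[min(a, b)] → w = 0.56
Rules with consequent 'strong': {R1, R2} → strengths 0.62, 0.60
Aggregate via t-conorm [max(a, b)]: 0.62

0.62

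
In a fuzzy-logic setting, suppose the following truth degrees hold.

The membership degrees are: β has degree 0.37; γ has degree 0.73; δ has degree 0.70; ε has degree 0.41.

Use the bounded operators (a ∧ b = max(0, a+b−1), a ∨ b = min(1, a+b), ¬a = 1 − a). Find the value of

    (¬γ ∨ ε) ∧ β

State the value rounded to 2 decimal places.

¬γ = 1 − 0.73 = 0.27
¬γ ∨ ε = min(1, a+b) on (0.27, 0.41) = 0.68
(¬γ ∨ ε) ∧ β = max(0, a+b−1) on (0.68, 0.37) = 0.05

0.05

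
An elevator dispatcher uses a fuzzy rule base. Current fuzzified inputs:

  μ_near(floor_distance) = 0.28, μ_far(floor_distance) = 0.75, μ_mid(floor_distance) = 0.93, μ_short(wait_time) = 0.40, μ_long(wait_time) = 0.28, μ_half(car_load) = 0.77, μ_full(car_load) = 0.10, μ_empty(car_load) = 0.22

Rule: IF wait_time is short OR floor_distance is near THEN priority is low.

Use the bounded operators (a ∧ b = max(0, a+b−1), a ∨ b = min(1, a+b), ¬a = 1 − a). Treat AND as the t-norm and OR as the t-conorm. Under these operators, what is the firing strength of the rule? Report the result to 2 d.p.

0.68

firing strength: short=0.40, near=0.28; OR[min(1, a+b)] → w = 0.68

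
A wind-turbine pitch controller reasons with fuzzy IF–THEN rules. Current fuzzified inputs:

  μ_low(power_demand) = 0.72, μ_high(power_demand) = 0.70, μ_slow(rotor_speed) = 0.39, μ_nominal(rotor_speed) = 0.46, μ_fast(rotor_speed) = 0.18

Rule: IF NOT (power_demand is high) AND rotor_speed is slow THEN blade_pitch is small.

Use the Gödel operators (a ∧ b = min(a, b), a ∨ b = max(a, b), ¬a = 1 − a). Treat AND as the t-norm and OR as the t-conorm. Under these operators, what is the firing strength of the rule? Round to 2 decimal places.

firing strength: ¬high=1−0.70=0.30, slow=0.39; AND[min(a, b)] → w = 0.30

0.30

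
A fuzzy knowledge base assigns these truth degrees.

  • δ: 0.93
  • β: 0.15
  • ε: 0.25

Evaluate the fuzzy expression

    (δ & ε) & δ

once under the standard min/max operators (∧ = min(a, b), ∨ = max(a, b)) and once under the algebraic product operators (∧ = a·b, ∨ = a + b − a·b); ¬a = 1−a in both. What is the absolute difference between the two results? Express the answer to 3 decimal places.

Under standard min/max:
  δ & ε = min(a, b) on (0.93, 0.25) = 0.25
  (δ & ε) & δ = min(a, b) on (0.25, 0.93) = 0.25
  → value = 0.2500
Under algebraic product:
  δ & ε = a·b on (0.9300, 0.2500) = 0.2325
  (δ & ε) & δ = a·b on (0.2325, 0.9300) = 0.2162
  → value = 0.2162
|0.2500 − 0.2162| = 0.034

0.034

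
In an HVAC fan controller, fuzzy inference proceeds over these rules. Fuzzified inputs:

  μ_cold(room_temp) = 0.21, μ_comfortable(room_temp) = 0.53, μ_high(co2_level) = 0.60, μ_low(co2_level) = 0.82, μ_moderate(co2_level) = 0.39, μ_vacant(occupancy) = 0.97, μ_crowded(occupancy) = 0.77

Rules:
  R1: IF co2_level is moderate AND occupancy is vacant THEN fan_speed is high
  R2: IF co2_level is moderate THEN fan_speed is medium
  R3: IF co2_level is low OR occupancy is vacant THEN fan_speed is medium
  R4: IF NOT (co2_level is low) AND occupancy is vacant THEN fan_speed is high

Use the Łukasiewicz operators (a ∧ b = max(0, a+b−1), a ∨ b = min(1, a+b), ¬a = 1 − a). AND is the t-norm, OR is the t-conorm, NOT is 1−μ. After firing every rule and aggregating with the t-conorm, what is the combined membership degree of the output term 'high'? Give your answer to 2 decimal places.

R1: moderate=0.39, vacant=0.97; AND[max(0, a+b−1)] → w = 0.36
R2: moderate=0.39 → w = 0.39
R3: low=0.82, vacant=0.97; OR[min(1, a+b)] → w = 1.00
R4: ¬low=1−0.82=0.18, vacant=0.97; AND[max(0, a+b−1)] → w = 0.15
Rules with consequent 'high': {R1, R4} → strengths 0.36, 0.15
Aggregate via t-conorm [min(1, a+b)]: 0.51

0.51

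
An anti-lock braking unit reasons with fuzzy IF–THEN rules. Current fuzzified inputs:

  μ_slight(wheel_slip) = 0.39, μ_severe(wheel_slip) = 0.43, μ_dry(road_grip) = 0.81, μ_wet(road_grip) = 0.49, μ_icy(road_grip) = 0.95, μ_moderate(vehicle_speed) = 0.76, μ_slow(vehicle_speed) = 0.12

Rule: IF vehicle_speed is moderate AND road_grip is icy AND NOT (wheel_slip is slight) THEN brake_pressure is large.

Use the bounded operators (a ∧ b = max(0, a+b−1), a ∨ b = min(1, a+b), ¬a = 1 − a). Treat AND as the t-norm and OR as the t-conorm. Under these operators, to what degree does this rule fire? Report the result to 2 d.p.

firing strength: moderate=0.76, icy=0.95, ¬slight=1−0.39=0.61; AND[max(0, a+b−1)] → w = 0.32

0.32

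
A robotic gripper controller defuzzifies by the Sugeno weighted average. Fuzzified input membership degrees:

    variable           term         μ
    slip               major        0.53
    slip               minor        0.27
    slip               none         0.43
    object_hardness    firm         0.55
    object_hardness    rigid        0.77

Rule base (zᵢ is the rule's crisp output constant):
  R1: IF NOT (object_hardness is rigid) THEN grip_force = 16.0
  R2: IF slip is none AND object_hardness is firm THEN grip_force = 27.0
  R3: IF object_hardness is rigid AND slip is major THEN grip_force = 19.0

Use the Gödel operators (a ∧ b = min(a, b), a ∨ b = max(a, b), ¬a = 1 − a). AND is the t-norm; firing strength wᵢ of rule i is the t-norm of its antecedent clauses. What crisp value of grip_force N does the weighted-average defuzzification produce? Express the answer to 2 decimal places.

21.31

R1 (z=16.0): ¬rigid=1−0.77=0.23 → w = 0.23
R2 (z=27.0): none=0.43, firm=0.55; AND[min(a, b)] → w = 0.43
R3 (z=19.0): rigid=0.77, major=0.53; AND[min(a, b)] → w = 0.53
Weighted average = (0.23·16.0 + 0.43·27.0 + 0.53·19.0) / (0.23 + 0.43 + 0.53)
  = 25.3600 / 1.1900 = 21.31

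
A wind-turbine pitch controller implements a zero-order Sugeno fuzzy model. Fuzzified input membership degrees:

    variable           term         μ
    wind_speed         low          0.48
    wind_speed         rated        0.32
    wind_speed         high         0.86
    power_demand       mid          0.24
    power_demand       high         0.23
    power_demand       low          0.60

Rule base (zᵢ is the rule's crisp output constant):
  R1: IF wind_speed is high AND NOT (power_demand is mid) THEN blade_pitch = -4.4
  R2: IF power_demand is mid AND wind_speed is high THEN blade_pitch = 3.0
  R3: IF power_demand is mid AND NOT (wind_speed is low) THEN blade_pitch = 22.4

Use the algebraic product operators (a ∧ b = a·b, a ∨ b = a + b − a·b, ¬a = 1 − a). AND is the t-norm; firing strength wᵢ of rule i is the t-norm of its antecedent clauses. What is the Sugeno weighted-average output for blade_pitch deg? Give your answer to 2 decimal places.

0.55

R1 (z=-4.4): high=0.86, ¬mid=1−0.24=0.76; AND[a·b] → w = 0.6536
R2 (z=3.0): mid=0.24, high=0.86; AND[a·b] → w = 0.2064
R3 (z=22.4): mid=0.24, ¬low=1−0.48=0.52; AND[a·b] → w = 0.1248
Weighted average = (0.6536·-4.4 + 0.2064·3.0 + 0.1248·22.4) / (0.6536 + 0.2064 + 0.1248)
  = 0.5389 / 0.9848 = 0.55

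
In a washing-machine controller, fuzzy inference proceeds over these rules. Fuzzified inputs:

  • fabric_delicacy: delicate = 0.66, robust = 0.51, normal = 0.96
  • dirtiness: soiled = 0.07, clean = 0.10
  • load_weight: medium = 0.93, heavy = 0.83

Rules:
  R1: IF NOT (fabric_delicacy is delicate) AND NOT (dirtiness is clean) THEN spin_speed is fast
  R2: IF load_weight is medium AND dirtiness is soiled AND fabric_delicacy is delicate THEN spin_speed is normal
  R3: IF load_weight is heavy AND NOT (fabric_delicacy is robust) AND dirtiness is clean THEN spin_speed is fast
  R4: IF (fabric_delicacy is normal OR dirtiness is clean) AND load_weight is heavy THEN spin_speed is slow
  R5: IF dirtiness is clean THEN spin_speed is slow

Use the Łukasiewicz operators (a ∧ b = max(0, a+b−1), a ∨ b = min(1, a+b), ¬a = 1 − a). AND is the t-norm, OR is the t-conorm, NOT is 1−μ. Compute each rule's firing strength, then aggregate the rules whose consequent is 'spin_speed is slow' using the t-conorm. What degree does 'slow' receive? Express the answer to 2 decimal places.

R1: ¬delicate=1−0.66=0.34, ¬clean=1−0.10=0.90; AND[max(0, a+b−1)] → w = 0.24
R2: medium=0.93, soiled=0.07, delicate=0.66; AND[max(0, a+b−1)] → w = 0.00
R3: heavy=0.83, ¬robust=1−0.51=0.49, clean=0.10; AND[max(0, a+b−1)] → w = 0.00
R4: (normal=0.96 OR clean=0.10) = 1.00; AND[max(0, a+b−1)] with heavy=0.83 → w = 0.83
R5: clean=0.10 → w = 0.10
Rules with consequent 'slow': {R4, R5} → strengths 0.83, 0.10
Aggregate via t-conorm [min(1, a+b)]: 0.93

0.93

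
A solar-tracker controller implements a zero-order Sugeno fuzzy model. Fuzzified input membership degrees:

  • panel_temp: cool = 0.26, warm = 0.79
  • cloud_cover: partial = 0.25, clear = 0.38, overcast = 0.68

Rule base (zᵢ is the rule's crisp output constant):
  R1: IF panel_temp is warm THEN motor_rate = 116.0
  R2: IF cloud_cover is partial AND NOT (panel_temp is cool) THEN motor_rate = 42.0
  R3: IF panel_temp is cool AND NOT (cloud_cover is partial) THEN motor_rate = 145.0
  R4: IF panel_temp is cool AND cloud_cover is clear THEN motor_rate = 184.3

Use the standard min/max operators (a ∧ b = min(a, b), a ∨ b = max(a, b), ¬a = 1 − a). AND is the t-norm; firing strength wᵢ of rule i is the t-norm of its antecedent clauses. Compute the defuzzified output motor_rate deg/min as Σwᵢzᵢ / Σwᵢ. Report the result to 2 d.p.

R1 (z=116.0): warm=0.79 → w = 0.79
R2 (z=42.0): partial=0.25, ¬cool=1−0.26=0.74; AND[min(a, b)] → w = 0.25
R3 (z=145.0): cool=0.26, ¬partial=1−0.25=0.75; AND[min(a, b)] → w = 0.26
R4 (z=184.3): cool=0.26, clear=0.38; AND[min(a, b)] → w = 0.26
Weighted average = (0.79·116.0 + 0.25·42.0 + 0.26·145.0 + 0.26·184.3) / (0.79 + 0.25 + 0.26 + 0.26)
  = 187.7580 / 1.5600 = 120.36

120.36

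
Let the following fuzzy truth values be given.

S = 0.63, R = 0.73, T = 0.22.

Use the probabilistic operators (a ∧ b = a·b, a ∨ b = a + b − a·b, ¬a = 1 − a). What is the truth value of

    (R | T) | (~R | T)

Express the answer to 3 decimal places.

R | T = a + b − a·b on (0.7300, 0.2200) = 0.7894
~R = 1 − 0.7300 = 0.2700
~R | T = a + b − a·b on (0.2700, 0.2200) = 0.4306
(R | T) | (~R | T) = a + b − a·b on (0.7894, 0.4306) = 0.8801

0.880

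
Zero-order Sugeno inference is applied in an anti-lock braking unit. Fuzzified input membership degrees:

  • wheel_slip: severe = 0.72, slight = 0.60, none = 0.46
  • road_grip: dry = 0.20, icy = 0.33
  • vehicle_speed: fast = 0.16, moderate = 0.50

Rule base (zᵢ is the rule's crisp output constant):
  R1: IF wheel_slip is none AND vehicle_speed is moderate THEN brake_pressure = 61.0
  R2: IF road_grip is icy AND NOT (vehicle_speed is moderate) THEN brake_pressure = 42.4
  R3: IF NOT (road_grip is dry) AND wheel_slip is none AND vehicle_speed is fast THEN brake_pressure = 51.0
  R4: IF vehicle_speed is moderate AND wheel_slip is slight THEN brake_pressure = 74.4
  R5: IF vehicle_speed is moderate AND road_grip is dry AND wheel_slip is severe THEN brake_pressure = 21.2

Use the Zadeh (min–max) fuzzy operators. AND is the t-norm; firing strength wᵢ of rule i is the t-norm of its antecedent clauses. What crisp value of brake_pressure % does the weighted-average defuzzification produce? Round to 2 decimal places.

55.55

R1 (z=61.0): none=0.46, moderate=0.50; AND[min(a, b)] → w = 0.46
R2 (z=42.4): icy=0.33, ¬moderate=1−0.50=0.50; AND[min(a, b)] → w = 0.33
R3 (z=51.0): ¬dry=1−0.20=0.80, none=0.46, fast=0.16; AND[min(a, b)] → w = 0.16
R4 (z=74.4): moderate=0.50, slight=0.60; AND[min(a, b)] → w = 0.50
R5 (z=21.2): moderate=0.50, dry=0.20, severe=0.72; AND[min(a, b)] → w = 0.20
Weighted average = (0.46·61.0 + 0.33·42.4 + 0.16·51.0 + 0.50·74.4 + 0.20·21.2) / (0.46 + 0.33 + 0.16 + 0.50 + 0.20)
  = 91.6520 / 1.6500 = 55.55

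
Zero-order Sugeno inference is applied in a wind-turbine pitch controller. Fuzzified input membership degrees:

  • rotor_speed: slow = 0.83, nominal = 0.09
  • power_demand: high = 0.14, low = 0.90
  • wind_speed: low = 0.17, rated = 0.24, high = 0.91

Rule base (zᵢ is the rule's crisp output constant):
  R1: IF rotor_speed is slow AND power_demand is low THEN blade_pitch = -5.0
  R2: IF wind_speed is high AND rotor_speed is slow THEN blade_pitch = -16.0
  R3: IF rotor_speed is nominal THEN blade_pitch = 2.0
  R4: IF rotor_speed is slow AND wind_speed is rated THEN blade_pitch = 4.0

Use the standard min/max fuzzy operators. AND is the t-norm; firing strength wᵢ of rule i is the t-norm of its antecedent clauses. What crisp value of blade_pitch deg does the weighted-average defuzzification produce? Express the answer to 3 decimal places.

R1 (z=-5.0): slow=0.83, low=0.90; AND[min(a, b)] → w = 0.83
R2 (z=-16.0): high=0.91, slow=0.83; AND[min(a, b)] → w = 0.83
R3 (z=2.0): nominal=0.09 → w = 0.09
R4 (z=4.0): slow=0.83, rated=0.24; AND[min(a, b)] → w = 0.24
Weighted average = (0.83·-5.0 + 0.83·-16.0 + 0.09·2.0 + 0.24·4.0) / (0.83 + 0.83 + 0.09 + 0.24)
  = -16.2900 / 1.9900 = -8.186

-8.186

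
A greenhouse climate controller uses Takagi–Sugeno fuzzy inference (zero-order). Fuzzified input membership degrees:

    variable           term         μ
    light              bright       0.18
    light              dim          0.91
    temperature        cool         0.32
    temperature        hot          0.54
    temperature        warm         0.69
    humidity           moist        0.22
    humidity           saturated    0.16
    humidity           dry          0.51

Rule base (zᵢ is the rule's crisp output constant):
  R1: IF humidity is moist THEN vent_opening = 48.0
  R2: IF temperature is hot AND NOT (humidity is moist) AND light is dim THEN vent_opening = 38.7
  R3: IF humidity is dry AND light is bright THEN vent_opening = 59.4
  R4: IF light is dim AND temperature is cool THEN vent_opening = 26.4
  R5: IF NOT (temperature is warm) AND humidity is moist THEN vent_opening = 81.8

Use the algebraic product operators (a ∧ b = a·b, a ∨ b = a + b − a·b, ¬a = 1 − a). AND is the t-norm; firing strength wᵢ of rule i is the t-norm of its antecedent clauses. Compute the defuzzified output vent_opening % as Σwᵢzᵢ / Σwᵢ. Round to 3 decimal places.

R1 (z=48.0): moist=0.22 → w = 0.2200
R2 (z=38.7): hot=0.54, ¬moist=1−0.22=0.78, dim=0.91; AND[a·b] → w = 0.3833
R3 (z=59.4): dry=0.51, bright=0.18; AND[a·b] → w = 0.0918
R4 (z=26.4): dim=0.91, cool=0.32; AND[a·b] → w = 0.2912
R5 (z=81.8): ¬warm=1−0.69=0.31, moist=0.22; AND[a·b] → w = 0.0682
Weighted average = (0.2200·48.0 + 0.3833·38.7 + 0.0918·59.4 + 0.2912·26.4 + 0.0682·81.8) / (0.2200 + 0.3833 + 0.0918 + 0.2912 + 0.0682)
  = 44.1128 / 1.0545 = 41.833

41.833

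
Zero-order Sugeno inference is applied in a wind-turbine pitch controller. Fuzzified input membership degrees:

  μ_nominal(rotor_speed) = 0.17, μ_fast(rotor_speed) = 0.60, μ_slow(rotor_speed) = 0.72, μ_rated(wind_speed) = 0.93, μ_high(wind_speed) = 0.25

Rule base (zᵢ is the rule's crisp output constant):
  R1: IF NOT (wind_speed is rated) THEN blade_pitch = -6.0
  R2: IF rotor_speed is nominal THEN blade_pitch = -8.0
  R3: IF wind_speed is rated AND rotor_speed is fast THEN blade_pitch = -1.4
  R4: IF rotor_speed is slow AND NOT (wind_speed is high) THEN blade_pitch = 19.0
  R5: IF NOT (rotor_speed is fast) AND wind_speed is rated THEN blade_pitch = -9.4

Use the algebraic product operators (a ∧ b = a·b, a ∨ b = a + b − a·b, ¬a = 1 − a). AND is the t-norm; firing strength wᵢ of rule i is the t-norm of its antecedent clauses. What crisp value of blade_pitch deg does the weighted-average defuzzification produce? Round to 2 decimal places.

2.46

R1 (z=-6.0): ¬rated=1−0.93=0.07 → w = 0.0700
R2 (z=-8.0): nominal=0.17 → w = 0.1700
R3 (z=-1.4): rated=0.93, fast=0.60; AND[a·b] → w = 0.5580
R4 (z=19.0): slow=0.72, ¬high=1−0.25=0.75; AND[a·b] → w = 0.5400
R5 (z=-9.4): ¬fast=1−0.60=0.40, rated=0.93; AND[a·b] → w = 0.3720
Weighted average = (0.0700·-6.0 + 0.1700·-8.0 + 0.5580·-1.4 + 0.5400·19.0 + 0.3720·-9.4) / (0.0700 + 0.1700 + 0.5580 + 0.5400 + 0.3720)
  = 4.2020 / 1.7100 = 2.46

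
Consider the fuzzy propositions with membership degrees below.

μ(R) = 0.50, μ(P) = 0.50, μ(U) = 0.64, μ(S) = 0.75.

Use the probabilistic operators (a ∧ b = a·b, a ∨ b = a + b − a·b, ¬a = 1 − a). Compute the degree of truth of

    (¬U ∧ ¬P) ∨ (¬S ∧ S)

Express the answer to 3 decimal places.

0.334

¬U = 1 − 0.6400 = 0.3600
¬P = 1 − 0.5000 = 0.5000
¬U ∧ ¬P = a·b on (0.3600, 0.5000) = 0.1800
¬S = 1 − 0.7500 = 0.2500
¬S ∧ S = a·b on (0.2500, 0.7500) = 0.1875
(¬U ∧ ¬P) ∨ (¬S ∧ S) = a + b − a·b on (0.1800, 0.1875) = 0.3337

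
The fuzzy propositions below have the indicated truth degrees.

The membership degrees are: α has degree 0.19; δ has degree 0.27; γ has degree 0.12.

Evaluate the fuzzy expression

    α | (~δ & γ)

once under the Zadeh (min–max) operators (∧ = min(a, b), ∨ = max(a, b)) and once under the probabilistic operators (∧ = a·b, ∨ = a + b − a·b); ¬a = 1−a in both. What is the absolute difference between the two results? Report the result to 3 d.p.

Under Zadeh (min–max):
  ~δ = 1 − 0.27 = 0.73
  ~δ & γ = min(a, b) on (0.73, 0.12) = 0.12
  α | (~δ & γ) = max(a, b) on (0.19, 0.12) = 0.19
  → value = 0.1900
Under probabilistic:
  ~δ = 1 − 0.2700 = 0.7300
  ~δ & γ = a·b on (0.7300, 0.1200) = 0.0876
  α | (~δ & γ) = a + b − a·b on (0.1900, 0.0876) = 0.2610
  → value = 0.2610
|0.1900 − 0.2610| = 0.071

0.071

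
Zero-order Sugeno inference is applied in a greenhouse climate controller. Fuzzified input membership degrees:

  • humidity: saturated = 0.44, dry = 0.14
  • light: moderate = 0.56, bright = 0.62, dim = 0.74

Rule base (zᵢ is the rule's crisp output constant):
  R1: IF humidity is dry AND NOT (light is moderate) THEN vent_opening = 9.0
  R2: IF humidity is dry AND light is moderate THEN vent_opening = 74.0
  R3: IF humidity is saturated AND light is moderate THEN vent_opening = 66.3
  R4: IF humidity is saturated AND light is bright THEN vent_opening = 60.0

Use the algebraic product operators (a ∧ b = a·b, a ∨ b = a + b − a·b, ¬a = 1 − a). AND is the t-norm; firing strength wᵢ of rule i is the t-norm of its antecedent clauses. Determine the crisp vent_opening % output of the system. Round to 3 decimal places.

R1 (z=9.0): dry=0.14, ¬moderate=1−0.56=0.44; AND[a·b] → w = 0.0616
R2 (z=74.0): dry=0.14, moderate=0.56; AND[a·b] → w = 0.0784
R3 (z=66.3): saturated=0.44, moderate=0.56; AND[a·b] → w = 0.2464
R4 (z=60.0): saturated=0.44, bright=0.62; AND[a·b] → w = 0.2728
Weighted average = (0.0616·9.0 + 0.0784·74.0 + 0.2464·66.3 + 0.2728·60.0) / (0.0616 + 0.0784 + 0.2464 + 0.2728)
  = 39.0603 / 0.6592 = 59.254

59.254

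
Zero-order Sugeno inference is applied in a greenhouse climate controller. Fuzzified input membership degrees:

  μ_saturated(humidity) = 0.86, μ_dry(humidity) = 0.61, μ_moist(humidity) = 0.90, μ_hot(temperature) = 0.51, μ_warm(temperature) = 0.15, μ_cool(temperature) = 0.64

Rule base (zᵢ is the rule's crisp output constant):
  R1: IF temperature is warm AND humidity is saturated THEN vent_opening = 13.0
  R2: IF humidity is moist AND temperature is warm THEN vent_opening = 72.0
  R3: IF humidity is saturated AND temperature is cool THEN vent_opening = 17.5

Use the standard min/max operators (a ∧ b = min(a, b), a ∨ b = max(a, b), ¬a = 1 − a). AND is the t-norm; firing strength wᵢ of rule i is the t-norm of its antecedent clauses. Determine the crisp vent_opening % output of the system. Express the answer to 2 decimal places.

25.48

R1 (z=13.0): warm=0.15, saturated=0.86; AND[min(a, b)] → w = 0.15
R2 (z=72.0): moist=0.90, warm=0.15; AND[min(a, b)] → w = 0.15
R3 (z=17.5): saturated=0.86, cool=0.64; AND[min(a, b)] → w = 0.64
Weighted average = (0.15·13.0 + 0.15·72.0 + 0.64·17.5) / (0.15 + 0.15 + 0.64)
  = 23.9500 / 0.9400 = 25.48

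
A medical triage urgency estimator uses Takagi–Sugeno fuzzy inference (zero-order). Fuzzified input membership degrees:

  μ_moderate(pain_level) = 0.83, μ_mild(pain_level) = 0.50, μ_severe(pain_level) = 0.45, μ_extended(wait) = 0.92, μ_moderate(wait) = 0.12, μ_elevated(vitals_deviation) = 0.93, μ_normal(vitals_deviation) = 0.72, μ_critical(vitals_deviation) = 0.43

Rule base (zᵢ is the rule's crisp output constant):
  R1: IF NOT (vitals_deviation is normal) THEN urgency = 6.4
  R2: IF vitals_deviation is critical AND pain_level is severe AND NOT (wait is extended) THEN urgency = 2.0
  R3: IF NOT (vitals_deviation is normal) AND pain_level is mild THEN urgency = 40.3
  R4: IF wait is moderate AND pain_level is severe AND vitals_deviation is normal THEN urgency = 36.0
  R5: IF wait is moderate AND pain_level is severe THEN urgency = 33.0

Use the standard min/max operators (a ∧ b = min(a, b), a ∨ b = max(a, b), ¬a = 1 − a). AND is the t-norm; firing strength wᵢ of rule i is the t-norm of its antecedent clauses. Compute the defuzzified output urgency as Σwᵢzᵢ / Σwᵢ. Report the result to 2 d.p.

24.45

R1 (z=6.4): ¬normal=1−0.72=0.28 → w = 0.28
R2 (z=2.0): critical=0.43, severe=0.45, ¬extended=1−0.92=0.08; AND[min(a, b)] → w = 0.08
R3 (z=40.3): ¬normal=1−0.72=0.28, mild=0.50; AND[min(a, b)] → w = 0.28
R4 (z=36.0): moderate=0.12, severe=0.45, normal=0.72; AND[min(a, b)] → w = 0.12
R5 (z=33.0): moderate=0.12, severe=0.45; AND[min(a, b)] → w = 0.12
Weighted average = (0.28·6.4 + 0.08·2.0 + 0.28·40.3 + 0.12·36.0 + 0.12·33.0) / (0.28 + 0.08 + 0.28 + 0.12 + 0.12)
  = 21.5160 / 0.8800 = 24.45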